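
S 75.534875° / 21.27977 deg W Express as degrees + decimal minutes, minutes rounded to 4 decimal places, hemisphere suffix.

75° 32.0925′ S, 21° 16.7862′ W

Latitude: minutes = (75.534875 − 75) × 60 = 32.092500
Lon: 21° + 0.279770 × 60 = 21° 16.786200′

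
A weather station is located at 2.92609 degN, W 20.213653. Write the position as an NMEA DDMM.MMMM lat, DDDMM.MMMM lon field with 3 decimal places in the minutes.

0255.565,N / 02012.819,W

φ: fractional part 0.926090 → 55.56540 minutes
λ: 20° + 0.213653 × 60 = 20° 12.81918′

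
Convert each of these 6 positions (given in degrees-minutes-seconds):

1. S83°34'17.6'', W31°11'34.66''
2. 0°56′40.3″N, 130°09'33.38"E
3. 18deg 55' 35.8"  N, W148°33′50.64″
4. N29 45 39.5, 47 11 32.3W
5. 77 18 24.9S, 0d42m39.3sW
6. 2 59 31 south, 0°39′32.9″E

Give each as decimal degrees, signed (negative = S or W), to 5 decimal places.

1. -83.57156, -31.19296
2. 0.94453, 130.15927
3. 18.92661, -148.56407
4. 29.76097, -47.19231
5. -77.30692, -0.71092
6. -2.99194, 0.65914

Point 1:
  Latitude: 34′ + 17.6″ = 34.29333′; 83 + 34.29333/60 = 83.571556
  hemisphere S, so the sign is −
  λ: 11′ + 34.66″ = 11.57767′; 31 + 11.57767/60 = 31.192961
  W ⇒ negate
Point 2:
  Lat: 0° + 56/60 + 40.3/3600 = 0 + 0.933333 + 0.011194 = 0.944528
  N → positive
  λ: 9′ + 33.38″ = 9.55633′; 130 + 9.55633/60 = 130.159272
  E ⇒ keep positive
Point 3:
  Latitude: 18 + 55/60 + 35.8/3600 = 18.926611
  N ⇒ keep positive
  λ: 148 + 33/60 + 50.64/3600 = 148.564067
  hemisphere W, so the sign is −
Point 4:
  φ: 29° + 45/60 + 39.5/3600 = 29 + 0.750000 + 0.010972 = 29.760972
  N → positive
  Longitude: 11′ + 32.3″ = 11.53833′; 47 + 11.53833/60 = 47.192306
  hemisphere W, so the sign is −
Point 5:
  Latitude: 77° + 18/60 + 24.9/3600 = 77 + 0.300000 + 0.006917 = 77.306917
  S → negative
  Longitude: 0° + 42/60 + 39.3/3600 = 0 + 0.700000 + 0.010917 = 0.710917
  W ⇒ negate
Point 6:
  Lat: 59′ + 31″ = 59.51667′; 2 + 59.51667/60 = 2.991944
  S ⇒ negate
  Lon: 0° + 39/60 + 32.9/3600 = 0 + 0.650000 + 0.009139 = 0.659139
  E ⇒ keep positive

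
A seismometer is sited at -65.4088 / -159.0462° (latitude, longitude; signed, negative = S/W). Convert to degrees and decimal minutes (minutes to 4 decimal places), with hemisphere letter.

65° 24.5280′ S, 159° 2.7720′ W

Latitude is negative → S; |value| = 65.408800
Lat: 65° + 0.408800 × 60 = 65° 24.528000′
Longitude is negative → W; |value| = 159.046200
Lon: minutes = (159.046200 − 159) × 60 = 2.772000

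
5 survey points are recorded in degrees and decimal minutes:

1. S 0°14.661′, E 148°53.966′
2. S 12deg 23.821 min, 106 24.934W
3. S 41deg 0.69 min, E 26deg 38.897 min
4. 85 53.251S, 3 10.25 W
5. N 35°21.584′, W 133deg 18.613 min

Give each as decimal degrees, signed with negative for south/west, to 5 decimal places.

1. -0.24435, 148.89943
2. -12.39702, -106.41557
3. -41.01150, 26.64828
4. -85.88752, -3.17083
5. 35.35973, -133.31022

Point 1:
  Lat: 14.661′ = 0.244350°; total 0.244350
  hemisphere S, so the sign is −
  Longitude: 148 + 53.966/60 = 148.899433
  E → positive
Point 2:
  Lat: 23.821′ = 0.397017°; total 12.397017
  S ⇒ negate
  Longitude: 24.934′ = 0.415567°; total 106.415567
  W ⇒ negate
Point 3:
  Lat: 41 + 0.69/60 = 41.011500
  hemisphere S, so the sign is −
  Longitude: 38.897′ = 0.648283°; total 26.648283
  E ⇒ keep positive
Point 4:
  Latitude: 53.251′ = 0.887517°; total 85.887517
  hemisphere S, so the sign is −
  Longitude: 3 + 10.25/60 = 3.170833
  hemisphere W, so the sign is −
Point 5:
  Latitude: 21.584′ = 0.359733°; total 35.359733
  N ⇒ keep positive
  λ: 18.613′ = 0.310217°; total 133.310217
  W ⇒ negate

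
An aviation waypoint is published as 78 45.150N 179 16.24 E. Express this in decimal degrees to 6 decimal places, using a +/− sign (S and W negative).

Lat: 78 + 45.15/60 = 78.7525000
N ⇒ keep positive
λ: 179 + 16.24/60 = 179.2706667
E ⇒ keep positive

78.752500, 179.270667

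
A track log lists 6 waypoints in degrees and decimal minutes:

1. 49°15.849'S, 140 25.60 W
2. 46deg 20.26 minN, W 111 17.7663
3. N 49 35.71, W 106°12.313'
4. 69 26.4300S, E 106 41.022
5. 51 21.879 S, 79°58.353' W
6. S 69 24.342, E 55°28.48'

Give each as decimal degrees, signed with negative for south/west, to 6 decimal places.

1. -49.264150, -140.426667
2. 46.337667, -111.296105
3. 49.595167, -106.205217
4. -69.440500, 106.683700
5. -51.364650, -79.972550
6. -69.405700, 55.474667

Point 1:
  φ: 49 + 15.849/60 = 49.2641500
  hemisphere S, so the sign is −
  Longitude: 25.6′ = 0.426667°; total 140.4266667
  W ⇒ negate
Point 2:
  φ: 46 + 20.26/60 = 46.3376667
  N ⇒ keep positive
  λ: 111 + 17.7663/60 = 111.2961050
  W → negative
Point 3:
  Lat: 49 + 35.71/60 = 49.5951667
  N ⇒ keep positive
  Lon: 12.313′ = 0.205217°; total 106.2052167
  W → negative
Point 4:
  Lat: 26.43′ = 0.440500°; total 69.4405000
  S → negative
  Lon: 41.022′ = 0.683700°; total 106.6837000
  E ⇒ keep positive
Point 5:
  φ: 21.879′ = 0.364650°; total 51.3646500
  hemisphere S, so the sign is −
  Lon: 58.353′ = 0.972550°; total 79.9725500
  W ⇒ negate
Point 6:
  Lat: 24.342′ = 0.405700°; total 69.4057000
  hemisphere S, so the sign is −
  Lon: 28.48′ = 0.474667°; total 55.4746667
  E ⇒ keep positive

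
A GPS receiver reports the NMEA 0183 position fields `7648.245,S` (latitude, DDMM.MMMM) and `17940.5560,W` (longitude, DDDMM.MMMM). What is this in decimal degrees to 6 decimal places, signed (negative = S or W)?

-76.804083, -179.675933

Lat: split at 2 digits → 76° and 48.245′; 76 + 48.245/60 = 76.8040833
hemisphere S, so the sign is −
Longitude: degrees = first 3 digits = 179, minutes = 40.556; 179 + 40.556/60 = 179.6759333
W → negative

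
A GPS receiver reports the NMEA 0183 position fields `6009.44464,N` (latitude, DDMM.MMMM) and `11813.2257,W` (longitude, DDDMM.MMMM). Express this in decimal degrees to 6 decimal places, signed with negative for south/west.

60.157411, -118.220428

Latitude: split at 2 digits → 60° and 9.44464′; 60 + 9.44464/60 = 60.1574107
N → positive
Lon: split at 3 digits → 118° and 13.2257′; 118 + 13.2257/60 = 118.2204283
W → negative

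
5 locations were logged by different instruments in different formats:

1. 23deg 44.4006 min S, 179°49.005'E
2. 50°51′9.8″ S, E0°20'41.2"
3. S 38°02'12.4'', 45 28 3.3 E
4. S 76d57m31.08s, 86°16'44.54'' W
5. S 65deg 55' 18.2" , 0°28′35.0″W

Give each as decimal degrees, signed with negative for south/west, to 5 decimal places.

1. -23.74001, 179.81675
2. -50.85272, 0.34478
3. -38.03678, 45.46758
4. -76.95863, -86.27904
5. -65.92172, -0.47639

Point 1:
  Latitude: 23 + 44.4006/60 = 23.740010
  hemisphere S, so the sign is −
  Lon: 179 + 49.005/60 = 179.816750
  E ⇒ keep positive
Point 2:
  Lat: 50 + 51/60 + 9.8/3600 = 50.852722
  hemisphere S, so the sign is −
  Lon: 20′ + 41.2″ = 20.68667′; 0 + 20.68667/60 = 0.344778
  E ⇒ keep positive
Point 3:
  Latitude: 38 + 2/60 + 12.4/3600 = 38.036778
  S → negative
  λ: 28′ + 3.3″ = 28.05500′; 45 + 28.05500/60 = 45.467583
  E → positive
Point 4:
  Latitude: 76° + 57/60 + 31.08/3600 = 76 + 0.950000 + 0.008633 = 76.958633
  S → negative
  Longitude: 16′ + 44.54″ = 16.74233′; 86 + 16.74233/60 = 86.279039
  hemisphere W, so the sign is −
Point 5:
  Lat: 55′ + 18.2″ = 55.30333′; 65 + 55.30333/60 = 65.921722
  S ⇒ negate
  Lon: 0° + 28/60 + 35/3600 = 0 + 0.466667 + 0.009722 = 0.476389
  W → negative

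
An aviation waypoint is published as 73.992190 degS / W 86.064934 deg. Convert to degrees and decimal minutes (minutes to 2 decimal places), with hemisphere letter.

φ: 73° + 0.992190 × 60 = 73° 59.5314′
Longitude: fractional part 0.064934 → 3.8960 minutes

73° 59.53′ S, 86° 3.90′ W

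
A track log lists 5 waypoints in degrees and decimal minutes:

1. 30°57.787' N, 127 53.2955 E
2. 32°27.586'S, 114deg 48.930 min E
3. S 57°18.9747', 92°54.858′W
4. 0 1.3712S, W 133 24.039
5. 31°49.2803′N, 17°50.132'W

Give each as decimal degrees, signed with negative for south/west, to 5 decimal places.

Point 1:
  Lat: 30 + 57.787/60 = 30.963117
  N ⇒ keep positive
  Lon: 53.2955′ = 0.888258°; total 127.888258
  E → positive
Point 2:
  φ: 32 + 27.586/60 = 32.459767
  S → negative
  Longitude: 48.93′ = 0.815500°; total 114.815500
  E ⇒ keep positive
Point 3:
  Lat: 18.9747′ = 0.316245°; total 57.316245
  S ⇒ negate
  Lon: 54.858′ = 0.914300°; total 92.914300
  hemisphere W, so the sign is −
Point 4:
  Lat: 1.3712′ = 0.022853°; total 0.022853
  S ⇒ negate
  λ: 133 + 24.039/60 = 133.400650
  W → negative
Point 5:
  Lat: 49.2803′ = 0.821338°; total 31.821338
  N ⇒ keep positive
  Lon: 17 + 50.132/60 = 17.835533
  W ⇒ negate

1. 30.96312, 127.88826
2. -32.45977, 114.81550
3. -57.31625, -92.91430
4. -0.02285, -133.40065
5. 31.82134, -17.83553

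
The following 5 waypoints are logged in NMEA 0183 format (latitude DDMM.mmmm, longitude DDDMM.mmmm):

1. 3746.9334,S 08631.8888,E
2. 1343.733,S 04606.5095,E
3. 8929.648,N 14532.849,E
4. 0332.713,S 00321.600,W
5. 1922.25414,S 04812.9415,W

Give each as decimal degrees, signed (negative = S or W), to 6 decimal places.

1. -37.782223, 86.531480
2. -13.728883, 46.108492
3. 89.494133, 145.547483
4. -3.545217, -3.360000
5. -19.370902, -48.215692

Point 1:
  φ: degrees = first 2 digits = 37, minutes = 46.9334; 37 + 46.9334/60 = 37.7822233
  S → negative
  Lon: degrees = first 3 digits = 86, minutes = 31.8888; 86 + 31.8888/60 = 86.5314800
  E → positive
Point 2:
  Lat: degrees = first 2 digits = 13, minutes = 43.733; 13 + 43.733/60 = 13.7288833
  S ⇒ negate
  Longitude: split at 3 digits → 046° and 6.5095′; 46 + 6.5095/60 = 46.1084917
  E → positive
Point 3:
  φ: degrees = first 2 digits = 89, minutes = 29.648; 89 + 29.648/60 = 89.4941333
  N ⇒ keep positive
  λ: degrees = first 3 digits = 145, minutes = 32.849; 145 + 32.849/60 = 145.5474833
  E → positive
Point 4:
  Latitude: degrees = first 2 digits = 3, minutes = 32.713; 3 + 32.713/60 = 3.5452167
  hemisphere S, so the sign is −
  Longitude: split at 3 digits → 003° and 21.6′; 3 + 21.6/60 = 3.3600000
  W → negative
Point 5:
  φ: degrees = first 2 digits = 19, minutes = 22.25414; 19 + 22.25414/60 = 19.3709023
  S → negative
  λ: split at 3 digits → 048° and 12.9415′; 48 + 12.9415/60 = 48.2156917
  W → negative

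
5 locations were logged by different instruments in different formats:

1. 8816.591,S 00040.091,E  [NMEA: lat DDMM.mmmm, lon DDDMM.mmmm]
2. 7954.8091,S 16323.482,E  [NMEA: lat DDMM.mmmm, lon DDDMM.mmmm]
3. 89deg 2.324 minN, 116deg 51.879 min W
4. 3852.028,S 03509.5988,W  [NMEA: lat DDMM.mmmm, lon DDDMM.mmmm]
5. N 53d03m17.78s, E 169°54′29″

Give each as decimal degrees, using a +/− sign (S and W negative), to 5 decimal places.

1. -88.27652, 0.66818
2. -79.91349, 163.39137
3. 89.03873, -116.86465
4. -38.86713, -35.15998
5. 53.05494, 169.90806

Point 1:
  Latitude: degrees = first 2 digits = 88, minutes = 16.591; 88 + 16.591/60 = 88.276517
  hemisphere S, so the sign is −
  Lon: split at 3 digits → 000° and 40.091′; 0 + 40.091/60 = 0.668183
  E ⇒ keep positive
Point 2:
  φ: degrees = first 2 digits = 79, minutes = 54.8091; 79 + 54.8091/60 = 79.913485
  hemisphere S, so the sign is −
  λ: degrees = first 3 digits = 163, minutes = 23.482; 163 + 23.482/60 = 163.391367
  E ⇒ keep positive
Point 3:
  φ: 89 + 2.324/60 = 89.038733
  N ⇒ keep positive
  λ: 51.879′ = 0.864650°; total 116.864650
  W ⇒ negate
Point 4:
  Lat: degrees = first 2 digits = 38, minutes = 52.028; 38 + 52.028/60 = 38.867133
  hemisphere S, so the sign is −
  Lon: degrees = first 3 digits = 35, minutes = 9.5988; 35 + 9.5988/60 = 35.159980
  W → negative
Point 5:
  Latitude: 53 + 3/60 + 17.78/3600 = 53.054939
  N ⇒ keep positive
  Longitude: 169° + 54/60 + 29/3600 = 169 + 0.900000 + 0.008056 = 169.908056
  E ⇒ keep positive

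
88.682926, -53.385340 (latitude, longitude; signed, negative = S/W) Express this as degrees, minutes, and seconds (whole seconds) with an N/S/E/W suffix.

88°40′59″ N, 53°23′7″ W

Latitude: 0.682926° → 40.97556′; 0.97556 × 60 = 58.53″
Longitude is negative → W; |value| = 53.385340
Lon: 0.385340 × 60 = 23.12040′ → 23′, remainder × 60 = 7.22″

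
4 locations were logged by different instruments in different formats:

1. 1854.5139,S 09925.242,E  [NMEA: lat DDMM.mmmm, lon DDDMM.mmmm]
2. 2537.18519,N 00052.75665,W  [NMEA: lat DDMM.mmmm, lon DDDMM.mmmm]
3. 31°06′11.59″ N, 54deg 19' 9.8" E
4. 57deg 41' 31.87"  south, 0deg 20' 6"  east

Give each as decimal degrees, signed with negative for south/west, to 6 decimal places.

Point 1:
  Lat: degrees = first 2 digits = 18, minutes = 54.5139; 18 + 54.5139/60 = 18.9085650
  S → negative
  λ: degrees = first 3 digits = 99, minutes = 25.242; 99 + 25.242/60 = 99.4207000
  E → positive
Point 2:
  Latitude: degrees = first 2 digits = 25, minutes = 37.18519; 25 + 37.18519/60 = 25.6197532
  N ⇒ keep positive
  Lon: degrees = first 3 digits = 0, minutes = 52.75665; 0 + 52.75665/60 = 0.8792775
  hemisphere W, so the sign is −
Point 3:
  φ: 31 + 6/60 + 11.59/3600 = 31.1032194
  N ⇒ keep positive
  λ: 54 + 19/60 + 9.8/3600 = 54.3193889
  E ⇒ keep positive
Point 4:
  Latitude: 57 + 41/60 + 31.87/3600 = 57.6921861
  hemisphere S, so the sign is −
  Lon: 0 + 20/60 + 6/3600 = 0.3350000
  E → positive

1. -18.908565, 99.420700
2. 25.619753, -0.879278
3. 31.103219, 54.319389
4. -57.692186, 0.335000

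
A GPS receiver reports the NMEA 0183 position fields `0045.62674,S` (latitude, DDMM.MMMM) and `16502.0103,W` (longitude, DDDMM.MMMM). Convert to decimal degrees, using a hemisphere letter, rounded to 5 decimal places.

Lat: degrees = first 2 digits = 0, minutes = 45.62674; 0 + 45.62674/60 = 0.760446
Lon: degrees = first 3 digits = 165, minutes = 2.0103; 165 + 2.0103/60 = 165.033505

0.76045° S, 165.03351° W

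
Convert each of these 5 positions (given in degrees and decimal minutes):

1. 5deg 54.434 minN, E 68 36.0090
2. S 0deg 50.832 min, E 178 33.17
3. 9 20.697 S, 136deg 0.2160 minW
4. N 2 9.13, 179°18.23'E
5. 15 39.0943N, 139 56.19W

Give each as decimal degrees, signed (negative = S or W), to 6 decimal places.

1. 5.907233, 68.600150
2. -0.847200, 178.552833
3. -9.344950, -136.003600
4. 2.152167, 179.303833
5. 15.651572, -139.936500

Point 1:
  φ: 54.434′ = 0.907233°; total 5.9072333
  N ⇒ keep positive
  Lon: 36.009′ = 0.600150°; total 68.6001500
  E ⇒ keep positive
Point 2:
  Latitude: 0 + 50.832/60 = 0.8472000
  hemisphere S, so the sign is −
  Lon: 178 + 33.17/60 = 178.5528333
  E ⇒ keep positive
Point 3:
  φ: 20.697′ = 0.344950°; total 9.3449500
  S ⇒ negate
  λ: 0.216′ = 0.003600°; total 136.0036000
  hemisphere W, so the sign is −
Point 4:
  φ: 2 + 9.13/60 = 2.1521667
  N → positive
  Lon: 18.23′ = 0.303833°; total 179.3038333
  E → positive
Point 5:
  Lat: 15 + 39.0943/60 = 15.6515717
  N ⇒ keep positive
  λ: 139 + 56.19/60 = 139.9365000
  W ⇒ negate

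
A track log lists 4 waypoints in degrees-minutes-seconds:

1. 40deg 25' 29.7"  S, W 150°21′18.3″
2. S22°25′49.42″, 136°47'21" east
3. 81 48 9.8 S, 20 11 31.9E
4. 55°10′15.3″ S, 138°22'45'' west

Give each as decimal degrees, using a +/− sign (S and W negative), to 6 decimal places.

1. -40.424917, -150.355083
2. -22.430394, 136.789167
3. -81.802722, 20.192194
4. -55.170917, -138.379167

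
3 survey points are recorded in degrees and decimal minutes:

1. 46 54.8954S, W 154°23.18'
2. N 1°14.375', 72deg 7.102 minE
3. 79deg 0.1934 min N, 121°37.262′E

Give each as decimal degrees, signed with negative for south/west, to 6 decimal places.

1. -46.914923, -154.386333
2. 1.239583, 72.118367
3. 79.003223, 121.621033

Point 1:
  Lat: 46 + 54.8954/60 = 46.9149233
  hemisphere S, so the sign is −
  Lon: 154 + 23.18/60 = 154.3863333
  W → negative
Point 2:
  φ: 14.375′ = 0.239583°; total 1.2395833
  N ⇒ keep positive
  Lon: 72 + 7.102/60 = 72.1183667
  E ⇒ keep positive
Point 3:
  Lat: 79 + 0.1934/60 = 79.0032233
  N ⇒ keep positive
  Lon: 121 + 37.262/60 = 121.6210333
  E ⇒ keep positive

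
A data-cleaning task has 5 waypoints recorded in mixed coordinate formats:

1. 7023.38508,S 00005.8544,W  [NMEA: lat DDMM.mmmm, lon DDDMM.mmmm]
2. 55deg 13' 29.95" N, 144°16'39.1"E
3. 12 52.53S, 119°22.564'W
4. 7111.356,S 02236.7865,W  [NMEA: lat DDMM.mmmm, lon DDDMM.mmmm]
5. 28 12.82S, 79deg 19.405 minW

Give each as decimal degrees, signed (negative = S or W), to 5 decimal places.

1. -70.38975, -0.09757
2. 55.22499, 144.27753
3. -12.87550, -119.37607
4. -71.18927, -22.61311
5. -28.21367, -79.32342

Point 1:
  φ: degrees = first 2 digits = 70, minutes = 23.38508; 70 + 23.38508/60 = 70.389751
  hemisphere S, so the sign is −
  Lon: degrees = first 3 digits = 0, minutes = 5.8544; 0 + 5.8544/60 = 0.097573
  hemisphere W, so the sign is −
Point 2:
  φ: 13′ + 29.95″ = 13.49917′; 55 + 13.49917/60 = 55.224986
  N → positive
  Longitude: 16′ + 39.1″ = 16.65167′; 144 + 16.65167/60 = 144.277528
  E → positive
Point 3:
  Lat: 12 + 52.53/60 = 12.875500
  S ⇒ negate
  λ: 119 + 22.564/60 = 119.376067
  hemisphere W, so the sign is −
Point 4:
  φ: split at 2 digits → 71° and 11.356′; 71 + 11.356/60 = 71.189267
  S ⇒ negate
  Lon: split at 3 digits → 022° and 36.7865′; 22 + 36.7865/60 = 22.613108
  W → negative
Point 5:
  Latitude: 12.82′ = 0.213667°; total 28.213667
  S ⇒ negate
  Longitude: 19.405′ = 0.323417°; total 79.323417
  W ⇒ negate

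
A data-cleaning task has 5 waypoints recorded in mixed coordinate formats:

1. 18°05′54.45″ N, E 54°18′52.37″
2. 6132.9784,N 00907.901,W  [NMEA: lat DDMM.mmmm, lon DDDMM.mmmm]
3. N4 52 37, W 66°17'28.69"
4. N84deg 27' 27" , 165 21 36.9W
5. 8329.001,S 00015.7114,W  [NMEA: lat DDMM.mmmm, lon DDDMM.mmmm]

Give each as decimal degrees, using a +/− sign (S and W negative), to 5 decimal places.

1. 18.09846, 54.31455
2. 61.54964, -9.13168
3. 4.87694, -66.29130
4. 84.45750, -165.36025
5. -83.48335, -0.26186

Point 1:
  Latitude: 18° + 5/60 + 54.45/3600 = 18 + 0.083333 + 0.015125 = 18.098458
  N → positive
  Longitude: 18′ + 52.37″ = 18.87283′; 54 + 18.87283/60 = 54.314547
  E → positive
Point 2:
  Latitude: split at 2 digits → 61° and 32.9784′; 61 + 32.9784/60 = 61.549640
  N → positive
  λ: split at 3 digits → 009° and 7.901′; 9 + 7.901/60 = 9.131683
  W ⇒ negate
Point 3:
  φ: 4° + 52/60 + 37/3600 = 4 + 0.866667 + 0.010278 = 4.876944
  N ⇒ keep positive
  Longitude: 66 + 17/60 + 28.69/3600 = 66.291303
  hemisphere W, so the sign is −
Point 4:
  φ: 27′ + 27″ = 27.45000′; 84 + 27.45000/60 = 84.457500
  N ⇒ keep positive
  Longitude: 21′ + 36.9″ = 21.61500′; 165 + 21.61500/60 = 165.360250
  hemisphere W, so the sign is −
Point 5:
  Lat: degrees = first 2 digits = 83, minutes = 29.001; 83 + 29.001/60 = 83.483350
  S ⇒ negate
  λ: degrees = first 3 digits = 0, minutes = 15.7114; 0 + 15.7114/60 = 0.261857
  W → negative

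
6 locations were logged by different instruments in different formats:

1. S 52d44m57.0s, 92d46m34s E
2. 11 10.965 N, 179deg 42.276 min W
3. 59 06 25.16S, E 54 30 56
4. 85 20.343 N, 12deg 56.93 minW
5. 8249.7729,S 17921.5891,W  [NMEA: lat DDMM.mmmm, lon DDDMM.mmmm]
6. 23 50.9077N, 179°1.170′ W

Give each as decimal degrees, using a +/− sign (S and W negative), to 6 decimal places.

Point 1:
  Latitude: 44′ + 57″ = 44.95000′; 52 + 44.95000/60 = 52.7491667
  hemisphere S, so the sign is −
  λ: 92° + 46/60 + 34/3600 = 92 + 0.766667 + 0.009444 = 92.7761111
  E ⇒ keep positive
Point 2:
  Latitude: 11 + 10.965/60 = 11.1827500
  N ⇒ keep positive
  Longitude: 179 + 42.276/60 = 179.7046000
  W → negative
Point 3:
  φ: 59° + 6/60 + 25.16/3600 = 59 + 0.100000 + 0.006989 = 59.1069889
  hemisphere S, so the sign is −
  Longitude: 54° + 30/60 + 56/3600 = 54 + 0.500000 + 0.015556 = 54.5155556
  E ⇒ keep positive
Point 4:
  Latitude: 20.343′ = 0.339050°; total 85.3390500
  N → positive
  λ: 12 + 56.93/60 = 12.9488333
  W ⇒ negate
Point 5:
  Lat: split at 2 digits → 82° and 49.7729′; 82 + 49.7729/60 = 82.8295483
  S ⇒ negate
  Longitude: split at 3 digits → 179° and 21.5891′; 179 + 21.5891/60 = 179.3598183
  hemisphere W, so the sign is −
Point 6:
  Lat: 50.9077′ = 0.848462°; total 23.8484617
  N ⇒ keep positive
  Longitude: 179 + 1.17/60 = 179.0195000
  W → negative

1. -52.749167, 92.776111
2. 11.182750, -179.704600
3. -59.106989, 54.515556
4. 85.339050, -12.948833
5. -82.829548, -179.359818
6. 23.848462, -179.019500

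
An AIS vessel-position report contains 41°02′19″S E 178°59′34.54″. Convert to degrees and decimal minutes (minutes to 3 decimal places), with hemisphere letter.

41° 2.317′ S, 178° 59.576′ E

Latitude: 2 + 19/60 = 2.31667′
Lon: seconds/60 = 0.57567; minutes = 59 + 0.57567 = 59.57567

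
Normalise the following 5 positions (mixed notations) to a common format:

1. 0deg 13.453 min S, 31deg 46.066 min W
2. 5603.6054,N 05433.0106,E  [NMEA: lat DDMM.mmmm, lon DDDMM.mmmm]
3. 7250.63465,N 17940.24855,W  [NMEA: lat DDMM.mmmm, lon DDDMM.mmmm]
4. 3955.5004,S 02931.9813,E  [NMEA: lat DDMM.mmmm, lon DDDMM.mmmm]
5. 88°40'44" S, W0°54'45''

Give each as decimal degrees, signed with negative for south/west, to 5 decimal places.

Point 1:
  φ: 0 + 13.453/60 = 0.224217
  hemisphere S, so the sign is −
  Lon: 31 + 46.066/60 = 31.767767
  hemisphere W, so the sign is −
Point 2:
  φ: split at 2 digits → 56° and 3.6054′; 56 + 3.6054/60 = 56.060090
  N ⇒ keep positive
  Lon: split at 3 digits → 054° and 33.0106′; 54 + 33.0106/60 = 54.550177
  E ⇒ keep positive
Point 3:
  φ: split at 2 digits → 72° and 50.63465′; 72 + 50.63465/60 = 72.843911
  N → positive
  λ: split at 3 digits → 179° and 40.24855′; 179 + 40.24855/60 = 179.670809
  W → negative
Point 4:
  φ: split at 2 digits → 39° and 55.5004′; 39 + 55.5004/60 = 39.925007
  S → negative
  Longitude: split at 3 digits → 029° and 31.9813′; 29 + 31.9813/60 = 29.533022
  E ⇒ keep positive
Point 5:
  φ: 40′ + 44″ = 40.73333′; 88 + 40.73333/60 = 88.678889
  S → negative
  λ: 54′ + 45″ = 54.75000′; 0 + 54.75000/60 = 0.912500
  W ⇒ negate

1. -0.22422, -31.76777
2. 56.06009, 54.55018
3. 72.84391, -179.67081
4. -39.92501, 29.53302
5. -88.67889, -0.91250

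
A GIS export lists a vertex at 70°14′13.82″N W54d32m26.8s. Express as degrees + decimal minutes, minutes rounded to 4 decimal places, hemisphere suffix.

70° 14.2303′ N, 54° 32.4467′ W

Lat: 14 + 13.82/60 = 14.230333′
Lon: 32 + 26.8/60 = 32.446667′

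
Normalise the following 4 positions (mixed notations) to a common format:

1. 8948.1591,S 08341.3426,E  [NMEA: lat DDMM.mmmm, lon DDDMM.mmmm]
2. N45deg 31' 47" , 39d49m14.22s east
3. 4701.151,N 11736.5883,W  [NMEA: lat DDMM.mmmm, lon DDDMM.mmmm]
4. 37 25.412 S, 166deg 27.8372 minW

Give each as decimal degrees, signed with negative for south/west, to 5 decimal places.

1. -89.80265, 83.68904
2. 45.52972, 39.82062
3. 47.01918, -117.60981
4. -37.42353, -166.46395

Point 1:
  Latitude: split at 2 digits → 89° and 48.1591′; 89 + 48.1591/60 = 89.802652
  S → negative
  λ: split at 3 digits → 083° and 41.3426′; 83 + 41.3426/60 = 83.689043
  E → positive
Point 2:
  Latitude: 45 + 31/60 + 47/3600 = 45.529722
  N ⇒ keep positive
  Lon: 39° + 49/60 + 14.22/3600 = 39 + 0.816667 + 0.003950 = 39.820617
  E ⇒ keep positive
Point 3:
  φ: split at 2 digits → 47° and 1.151′; 47 + 1.151/60 = 47.019183
  N → positive
  λ: degrees = first 3 digits = 117, minutes = 36.5883; 117 + 36.5883/60 = 117.609805
  hemisphere W, so the sign is −
Point 4:
  Latitude: 37 + 25.412/60 = 37.423533
  S ⇒ negate
  Lon: 27.8372′ = 0.463953°; total 166.463953
  W ⇒ negate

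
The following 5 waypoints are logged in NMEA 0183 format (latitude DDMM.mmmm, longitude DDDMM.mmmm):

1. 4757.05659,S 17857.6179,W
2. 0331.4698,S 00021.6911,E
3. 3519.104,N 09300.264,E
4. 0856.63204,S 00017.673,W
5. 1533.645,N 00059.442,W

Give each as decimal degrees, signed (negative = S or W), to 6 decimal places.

Point 1:
  φ: degrees = first 2 digits = 47, minutes = 57.05659; 47 + 57.05659/60 = 47.9509432
  S → negative
  Lon: split at 3 digits → 178° and 57.6179′; 178 + 57.6179/60 = 178.9602983
  W ⇒ negate
Point 2:
  Latitude: split at 2 digits → 03° and 31.4698′; 3 + 31.4698/60 = 3.5244967
  hemisphere S, so the sign is −
  Lon: degrees = first 3 digits = 0, minutes = 21.6911; 0 + 21.6911/60 = 0.3615183
  E ⇒ keep positive
Point 3:
  φ: split at 2 digits → 35° and 19.104′; 35 + 19.104/60 = 35.3184000
  N → positive
  Longitude: split at 3 digits → 093° and 0.264′; 93 + 0.264/60 = 93.0044000
  E → positive
Point 4:
  Lat: split at 2 digits → 08° and 56.63204′; 8 + 56.63204/60 = 8.9438673
  S ⇒ negate
  Longitude: split at 3 digits → 000° and 17.673′; 0 + 17.673/60 = 0.2945500
  W → negative
Point 5:
  φ: split at 2 digits → 15° and 33.645′; 15 + 33.645/60 = 15.5607500
  N → positive
  λ: split at 3 digits → 000° and 59.442′; 0 + 59.442/60 = 0.9907000
  W ⇒ negate

1. -47.950943, -178.960298
2. -3.524497, 0.361518
3. 35.318400, 93.004400
4. -8.943867, -0.294550
5. 15.560750, -0.990700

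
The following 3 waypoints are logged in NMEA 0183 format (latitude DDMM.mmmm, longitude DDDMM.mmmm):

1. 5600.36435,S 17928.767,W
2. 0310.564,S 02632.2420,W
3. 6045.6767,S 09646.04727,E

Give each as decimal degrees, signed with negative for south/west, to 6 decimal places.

Point 1:
  φ: degrees = first 2 digits = 56, minutes = 0.36435; 56 + 0.36435/60 = 56.0060725
  hemisphere S, so the sign is −
  Lon: split at 3 digits → 179° and 28.767′; 179 + 28.767/60 = 179.4794500
  hemisphere W, so the sign is −
Point 2:
  Lat: degrees = first 2 digits = 3, minutes = 10.564; 3 + 10.564/60 = 3.1760667
  hemisphere S, so the sign is −
  Lon: split at 3 digits → 026° and 32.242′; 26 + 32.242/60 = 26.5373667
  W → negative
Point 3:
  Latitude: split at 2 digits → 60° and 45.6767′; 60 + 45.6767/60 = 60.7612783
  S → negative
  Lon: split at 3 digits → 096° and 46.04727′; 96 + 46.04727/60 = 96.7674545
  E → positive

1. -56.006073, -179.479450
2. -3.176067, -26.537367
3. -60.761278, 96.767455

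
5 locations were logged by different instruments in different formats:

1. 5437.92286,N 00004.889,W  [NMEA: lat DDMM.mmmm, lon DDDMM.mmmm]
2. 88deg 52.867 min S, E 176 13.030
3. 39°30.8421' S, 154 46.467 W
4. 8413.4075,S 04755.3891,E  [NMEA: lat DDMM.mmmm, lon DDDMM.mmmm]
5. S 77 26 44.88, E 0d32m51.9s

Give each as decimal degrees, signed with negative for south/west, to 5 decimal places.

1. 54.63205, -0.08148
2. -88.88112, 176.21717
3. -39.51404, -154.77445
4. -84.22346, 47.92315
5. -77.44580, 0.54775

Point 1:
  Lat: degrees = first 2 digits = 54, minutes = 37.92286; 54 + 37.92286/60 = 54.632048
  N → positive
  λ: degrees = first 3 digits = 0, minutes = 4.889; 0 + 4.889/60 = 0.081483
  W → negative
Point 2:
  φ: 88 + 52.867/60 = 88.881117
  hemisphere S, so the sign is −
  Longitude: 13.03′ = 0.217167°; total 176.217167
  E ⇒ keep positive
Point 3:
  φ: 30.8421′ = 0.514035°; total 39.514035
  hemisphere S, so the sign is −
  Lon: 154 + 46.467/60 = 154.774450
  hemisphere W, so the sign is −
Point 4:
  Lat: split at 2 digits → 84° and 13.4075′; 84 + 13.4075/60 = 84.223458
  S → negative
  λ: degrees = first 3 digits = 47, minutes = 55.3891; 47 + 55.3891/60 = 47.923152
  E ⇒ keep positive
Point 5:
  Lat: 77 + 26/60 + 44.88/3600 = 77.445800
  hemisphere S, so the sign is −
  λ: 32′ + 51.9″ = 32.86500′; 0 + 32.86500/60 = 0.547750
  E ⇒ keep positive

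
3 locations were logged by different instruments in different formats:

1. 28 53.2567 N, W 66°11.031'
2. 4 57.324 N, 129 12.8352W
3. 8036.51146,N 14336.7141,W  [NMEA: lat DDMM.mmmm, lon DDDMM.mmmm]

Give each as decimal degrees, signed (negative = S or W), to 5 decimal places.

Point 1:
  Latitude: 28 + 53.2567/60 = 28.887612
  N ⇒ keep positive
  Lon: 66 + 11.031/60 = 66.183850
  W → negative
Point 2:
  Lat: 4 + 57.324/60 = 4.955400
  N → positive
  λ: 12.8352′ = 0.213920°; total 129.213920
  W ⇒ negate
Point 3:
  Latitude: degrees = first 2 digits = 80, minutes = 36.51146; 80 + 36.51146/60 = 80.608524
  N → positive
  Lon: split at 3 digits → 143° and 36.7141′; 143 + 36.7141/60 = 143.611902
  W ⇒ negate

1. 28.88761, -66.18385
2. 4.95540, -129.21392
3. 80.60852, -143.61190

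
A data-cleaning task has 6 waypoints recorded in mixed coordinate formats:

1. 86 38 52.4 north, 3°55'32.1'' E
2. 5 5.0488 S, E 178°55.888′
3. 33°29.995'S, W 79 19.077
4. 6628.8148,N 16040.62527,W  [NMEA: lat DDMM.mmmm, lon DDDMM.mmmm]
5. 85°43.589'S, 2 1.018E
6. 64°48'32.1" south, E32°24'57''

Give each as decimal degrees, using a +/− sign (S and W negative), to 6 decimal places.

Point 1:
  φ: 86 + 38/60 + 52.4/3600 = 86.6478889
  N → positive
  Longitude: 3° + 55/60 + 32.1/3600 = 3 + 0.916667 + 0.008917 = 3.9255833
  E ⇒ keep positive
Point 2:
  Lat: 5 + 5.0488/60 = 5.0841467
  hemisphere S, so the sign is −
  Lon: 178 + 55.888/60 = 178.9314667
  E ⇒ keep positive
Point 3:
  φ: 29.995′ = 0.499917°; total 33.4999167
  hemisphere S, so the sign is −
  Longitude: 19.077′ = 0.317950°; total 79.3179500
  W ⇒ negate
Point 4:
  φ: split at 2 digits → 66° and 28.8148′; 66 + 28.8148/60 = 66.4802467
  N → positive
  Lon: split at 3 digits → 160° and 40.62527′; 160 + 40.62527/60 = 160.6770878
  W → negative
Point 5:
  Lat: 43.589′ = 0.726483°; total 85.7264833
  S → negative
  Lon: 1.018′ = 0.016967°; total 2.0169667
  E → positive
Point 6:
  Lat: 64° + 48/60 + 32.1/3600 = 64 + 0.800000 + 0.008917 = 64.8089167
  S ⇒ negate
  λ: 32° + 24/60 + 57/3600 = 32 + 0.400000 + 0.015833 = 32.4158333
  E → positive

1. 86.647889, 3.925583
2. -5.084147, 178.931467
3. -33.499917, -79.317950
4. 66.480247, -160.677088
5. -85.726483, 2.016967
6. -64.808917, 32.415833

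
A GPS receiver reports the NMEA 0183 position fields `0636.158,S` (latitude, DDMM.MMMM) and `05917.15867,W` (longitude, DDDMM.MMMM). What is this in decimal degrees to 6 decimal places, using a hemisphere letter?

6.602633° S, 59.285978° W

φ: degrees = first 2 digits = 6, minutes = 36.158; 6 + 36.158/60 = 6.6026333
Lon: split at 3 digits → 059° and 17.15867′; 59 + 17.15867/60 = 59.2859778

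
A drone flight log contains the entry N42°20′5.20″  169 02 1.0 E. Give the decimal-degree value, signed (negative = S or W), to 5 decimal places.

42.33478, 169.03361

φ: 42° + 20/60 + 5.2/3600 = 42 + 0.333333 + 0.001444 = 42.334778
N → positive
Longitude: 169 + 2/60 + 1/3600 = 169.033611
E ⇒ keep positive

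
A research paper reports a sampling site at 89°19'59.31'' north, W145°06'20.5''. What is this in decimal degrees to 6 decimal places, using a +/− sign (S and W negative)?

Lat: 89 + 19/60 + 59.31/3600 = 89.3331417
N ⇒ keep positive
Lon: 145° + 6/60 + 20.5/3600 = 145 + 0.100000 + 0.005694 = 145.1056944
W → negative

89.333142, -145.105694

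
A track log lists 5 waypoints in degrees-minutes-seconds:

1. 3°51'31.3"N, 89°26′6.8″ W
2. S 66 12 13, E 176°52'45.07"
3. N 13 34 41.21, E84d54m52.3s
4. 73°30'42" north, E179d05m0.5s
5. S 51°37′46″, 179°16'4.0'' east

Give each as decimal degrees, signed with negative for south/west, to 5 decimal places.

Point 1:
  Lat: 51′ + 31.3″ = 51.52167′; 3 + 51.52167/60 = 3.858694
  N → positive
  λ: 89° + 26/60 + 6.8/3600 = 89 + 0.433333 + 0.001889 = 89.435222
  hemisphere W, so the sign is −
Point 2:
  Latitude: 66° + 12/60 + 13/3600 = 66 + 0.200000 + 0.003611 = 66.203611
  S ⇒ negate
  Longitude: 52′ + 45.07″ = 52.75117′; 176 + 52.75117/60 = 176.879186
  E ⇒ keep positive
Point 3:
  Latitude: 13 + 34/60 + 41.21/3600 = 13.578114
  N → positive
  Lon: 84° + 54/60 + 52.3/3600 = 84 + 0.900000 + 0.014528 = 84.914528
  E ⇒ keep positive
Point 4:
  Lat: 30′ + 42″ = 30.70000′; 73 + 30.70000/60 = 73.511667
  N ⇒ keep positive
  Longitude: 179° + 5/60 + 0.5/3600 = 179 + 0.083333 + 0.000139 = 179.083472
  E → positive
Point 5:
  φ: 37′ + 46″ = 37.76667′; 51 + 37.76667/60 = 51.629444
  S ⇒ negate
  λ: 16′ + 4″ = 16.06667′; 179 + 16.06667/60 = 179.267778
  E → positive

1. 3.85869, -89.43522
2. -66.20361, 176.87919
3. 13.57811, 84.91453
4. 73.51167, 179.08347
5. -51.62944, 179.26778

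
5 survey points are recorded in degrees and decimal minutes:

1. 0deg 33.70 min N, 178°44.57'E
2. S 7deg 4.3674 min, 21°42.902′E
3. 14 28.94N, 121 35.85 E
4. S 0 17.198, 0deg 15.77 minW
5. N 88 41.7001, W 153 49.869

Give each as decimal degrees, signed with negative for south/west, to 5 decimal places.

1. 0.56167, 178.74283
2. -7.07279, 21.71503
3. 14.48233, 121.59750
4. -0.28663, -0.26283
5. 88.69500, -153.83115

Point 1:
  Lat: 0 + 33.7/60 = 0.561667
  N ⇒ keep positive
  Lon: 178 + 44.57/60 = 178.742833
  E ⇒ keep positive
Point 2:
  Lat: 7 + 4.3674/60 = 7.072790
  hemisphere S, so the sign is −
  Lon: 21 + 42.902/60 = 21.715033
  E → positive
Point 3:
  Lat: 14 + 28.94/60 = 14.482333
  N → positive
  Lon: 121 + 35.85/60 = 121.597500
  E ⇒ keep positive
Point 4:
  Latitude: 0 + 17.198/60 = 0.286633
  hemisphere S, so the sign is −
  λ: 0 + 15.77/60 = 0.262833
  W ⇒ negate
Point 5:
  Lat: 41.7001′ = 0.695002°; total 88.695002
  N ⇒ keep positive
  λ: 49.869′ = 0.831150°; total 153.831150
  W → negative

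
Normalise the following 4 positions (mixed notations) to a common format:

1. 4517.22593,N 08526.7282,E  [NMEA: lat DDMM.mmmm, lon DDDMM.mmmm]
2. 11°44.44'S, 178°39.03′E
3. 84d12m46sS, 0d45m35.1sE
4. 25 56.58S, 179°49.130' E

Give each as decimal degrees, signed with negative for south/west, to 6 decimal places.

Point 1:
  Latitude: degrees = first 2 digits = 45, minutes = 17.22593; 45 + 17.22593/60 = 45.2870988
  N ⇒ keep positive
  λ: degrees = first 3 digits = 85, minutes = 26.7282; 85 + 26.7282/60 = 85.4454700
  E ⇒ keep positive
Point 2:
  Lat: 44.44′ = 0.740667°; total 11.7406667
  hemisphere S, so the sign is −
  Longitude: 178 + 39.03/60 = 178.6505000
  E → positive
Point 3:
  Lat: 84° + 12/60 + 46/3600 = 84 + 0.200000 + 0.012778 = 84.2127778
  S → negative
  Lon: 45′ + 35.1″ = 45.58500′; 0 + 45.58500/60 = 0.7597500
  E ⇒ keep positive
Point 4:
  Lat: 56.58′ = 0.943000°; total 25.9430000
  hemisphere S, so the sign is −
  Longitude: 49.13′ = 0.818833°; total 179.8188333
  E ⇒ keep positive

1. 45.287099, 85.445470
2. -11.740667, 178.650500
3. -84.212778, 0.759750
4. -25.943000, 179.818833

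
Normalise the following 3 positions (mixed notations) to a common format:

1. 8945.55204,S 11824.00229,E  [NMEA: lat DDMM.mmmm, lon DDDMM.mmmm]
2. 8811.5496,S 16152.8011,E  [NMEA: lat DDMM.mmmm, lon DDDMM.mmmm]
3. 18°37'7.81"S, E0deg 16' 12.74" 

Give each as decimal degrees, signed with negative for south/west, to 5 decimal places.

1. -89.75920, 118.40004
2. -88.19249, 161.88002
3. -18.61884, 0.27021

Point 1:
  φ: split at 2 digits → 89° and 45.55204′; 89 + 45.55204/60 = 89.759201
  S → negative
  Lon: split at 3 digits → 118° and 24.00229′; 118 + 24.00229/60 = 118.400038
  E ⇒ keep positive
Point 2:
  Latitude: degrees = first 2 digits = 88, minutes = 11.5496; 88 + 11.5496/60 = 88.192493
  hemisphere S, so the sign is −
  Longitude: degrees = first 3 digits = 161, minutes = 52.8011; 161 + 52.8011/60 = 161.880018
  E → positive
Point 3:
  Latitude: 18° + 37/60 + 7.81/3600 = 18 + 0.616667 + 0.002169 = 18.618836
  hemisphere S, so the sign is −
  λ: 0 + 16/60 + 12.74/3600 = 0.270206
  E ⇒ keep positive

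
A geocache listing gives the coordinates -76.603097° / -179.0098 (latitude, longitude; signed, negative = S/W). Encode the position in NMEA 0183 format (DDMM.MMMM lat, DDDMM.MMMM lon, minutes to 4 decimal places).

Latitude is negative → S; |value| = 76.603097
Lat: fractional part 0.603097 → 36.185820 minutes
Longitude is negative → W; |value| = 179.009800
λ: 179° + 0.009800 × 60 = 179° 0.588000′

7636.1858,S / 17900.5880,W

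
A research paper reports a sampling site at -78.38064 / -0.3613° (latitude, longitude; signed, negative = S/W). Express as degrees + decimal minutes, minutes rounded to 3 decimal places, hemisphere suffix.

78° 22.838′ S, 0° 21.678′ W

Latitude is negative → S; |value| = 78.380640
Lat: fractional part 0.380640 → 22.83840 minutes
Longitude is negative → W; |value| = 0.361300
Lon: fractional part 0.361300 → 21.67800 minutes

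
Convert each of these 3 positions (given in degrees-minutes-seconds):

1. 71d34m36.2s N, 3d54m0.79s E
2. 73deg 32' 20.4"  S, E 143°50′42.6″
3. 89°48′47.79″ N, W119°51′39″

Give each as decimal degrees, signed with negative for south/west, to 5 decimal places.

Point 1:
  φ: 71 + 34/60 + 36.2/3600 = 71.576722
  N → positive
  Longitude: 3 + 54/60 + 0.79/3600 = 3.900219
  E → positive
Point 2:
  φ: 32′ + 20.4″ = 32.34000′; 73 + 32.34000/60 = 73.539000
  hemisphere S, so the sign is −
  Lon: 143° + 50/60 + 42.6/3600 = 143 + 0.833333 + 0.011833 = 143.845167
  E ⇒ keep positive
Point 3:
  φ: 89 + 48/60 + 47.79/3600 = 89.813275
  N ⇒ keep positive
  Lon: 51′ + 39″ = 51.65000′; 119 + 51.65000/60 = 119.860833
  W ⇒ negate

1. 71.57672, 3.90022
2. -73.53900, 143.84517
3. 89.81328, -119.86083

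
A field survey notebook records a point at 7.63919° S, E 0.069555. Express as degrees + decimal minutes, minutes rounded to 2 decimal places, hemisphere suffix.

7° 38.35′ S, 0° 4.17′ E

φ: minutes = (7.639190 − 7) × 60 = 38.3514
Lon: fractional part 0.069555 → 4.1733 minutes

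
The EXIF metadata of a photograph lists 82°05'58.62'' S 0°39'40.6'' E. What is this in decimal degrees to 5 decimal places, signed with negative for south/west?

-82.09962, 0.66128

Lat: 5′ + 58.62″ = 5.97700′; 82 + 5.97700/60 = 82.099617
S ⇒ negate
λ: 39′ + 40.6″ = 39.67667′; 0 + 39.67667/60 = 0.661278
E → positive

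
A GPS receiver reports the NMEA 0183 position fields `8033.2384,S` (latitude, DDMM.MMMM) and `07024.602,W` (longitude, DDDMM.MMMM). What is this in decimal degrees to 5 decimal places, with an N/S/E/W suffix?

80.55397° S, 70.41003° W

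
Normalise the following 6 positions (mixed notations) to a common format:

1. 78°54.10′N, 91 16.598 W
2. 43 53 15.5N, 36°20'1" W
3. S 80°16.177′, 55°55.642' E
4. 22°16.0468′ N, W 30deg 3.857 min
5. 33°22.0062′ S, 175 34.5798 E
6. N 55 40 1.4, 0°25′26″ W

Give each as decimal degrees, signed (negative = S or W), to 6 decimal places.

Point 1:
  φ: 78 + 54.1/60 = 78.9016667
  N ⇒ keep positive
  λ: 91 + 16.598/60 = 91.2766333
  W ⇒ negate
Point 2:
  φ: 43° + 53/60 + 15.5/3600 = 43 + 0.883333 + 0.004306 = 43.8876389
  N → positive
  Lon: 36 + 20/60 + 1/3600 = 36.3336111
  W ⇒ negate
Point 3:
  Lat: 80 + 16.177/60 = 80.2696167
  S → negative
  Lon: 55.642′ = 0.927367°; total 55.9273667
  E → positive
Point 4:
  Lat: 16.0468′ = 0.267447°; total 22.2674467
  N ⇒ keep positive
  Lon: 30 + 3.857/60 = 30.0642833
  W ⇒ negate
Point 5:
  Latitude: 33 + 22.0062/60 = 33.3667700
  S ⇒ negate
  λ: 175 + 34.5798/60 = 175.5763300
  E → positive
Point 6:
  φ: 55° + 40/60 + 1.4/3600 = 55 + 0.666667 + 0.000389 = 55.6670556
  N → positive
  λ: 0° + 25/60 + 26/3600 = 0 + 0.416667 + 0.007222 = 0.4238889
  hemisphere W, so the sign is −

1. 78.901667, -91.276633
2. 43.887639, -36.333611
3. -80.269617, 55.927367
4. 22.267447, -30.064283
5. -33.366770, 175.576330
6. 55.667056, -0.423889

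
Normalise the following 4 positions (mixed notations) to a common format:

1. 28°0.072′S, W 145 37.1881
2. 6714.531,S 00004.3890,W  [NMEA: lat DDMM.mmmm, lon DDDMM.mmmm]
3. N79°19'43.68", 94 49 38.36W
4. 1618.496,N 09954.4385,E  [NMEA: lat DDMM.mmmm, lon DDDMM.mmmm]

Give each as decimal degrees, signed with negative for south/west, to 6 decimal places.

Point 1:
  φ: 28 + 0.072/60 = 28.0012000
  hemisphere S, so the sign is −
  λ: 145 + 37.1881/60 = 145.6198017
  hemisphere W, so the sign is −
Point 2:
  Lat: split at 2 digits → 67° and 14.531′; 67 + 14.531/60 = 67.2421833
  hemisphere S, so the sign is −
  Longitude: split at 3 digits → 000° and 4.389′; 0 + 4.389/60 = 0.0731500
  W ⇒ negate
Point 3:
  Lat: 19′ + 43.68″ = 19.72800′; 79 + 19.72800/60 = 79.3288000
  N → positive
  Longitude: 49′ + 38.36″ = 49.63933′; 94 + 49.63933/60 = 94.8273222
  W → negative
Point 4:
  Latitude: split at 2 digits → 16° and 18.496′; 16 + 18.496/60 = 16.3082667
  N → positive
  λ: split at 3 digits → 099° and 54.4385′; 99 + 54.4385/60 = 99.9073083
  E ⇒ keep positive

1. -28.001200, -145.619802
2. -67.242183, -0.073150
3. 79.328800, -94.827322
4. 16.308267, 99.907308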